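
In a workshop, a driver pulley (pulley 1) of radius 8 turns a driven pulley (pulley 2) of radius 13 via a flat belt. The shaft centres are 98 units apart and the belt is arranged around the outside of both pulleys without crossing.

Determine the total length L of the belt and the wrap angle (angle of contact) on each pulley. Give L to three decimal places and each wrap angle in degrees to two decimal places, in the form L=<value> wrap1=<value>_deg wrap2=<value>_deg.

open belt: β = asin((r2−r1)/C) = asin(5/98) = 2.9245°
wrap1 = π − 2β = 174.1510°
wrap2 = π + 2β = 185.8490°
tangent length = C·cosβ = 97.8724
L = r1·wrap1 + r2·wrap2 + 2·C·cosβ = 8·3.0395 + 13·3.2437 + 2·97.8724 = 262.2286

L=262.229 wrap1=174.15_deg wrap2=185.85_deg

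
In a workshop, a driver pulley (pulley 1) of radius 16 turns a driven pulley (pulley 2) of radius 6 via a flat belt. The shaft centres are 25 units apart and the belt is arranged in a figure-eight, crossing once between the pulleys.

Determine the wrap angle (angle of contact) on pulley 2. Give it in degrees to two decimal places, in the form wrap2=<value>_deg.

wrap2=303.28_deg

crossed belt: β = asin((r1+r2)/C) = asin(22/25) = 61.6424°
wrap1 = wrap2 = π + 2β = 303.2847°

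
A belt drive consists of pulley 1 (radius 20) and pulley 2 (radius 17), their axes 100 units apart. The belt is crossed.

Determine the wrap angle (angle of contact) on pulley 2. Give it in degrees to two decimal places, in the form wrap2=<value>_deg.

wrap2=223.43_deg

crossed belt: β = asin((r1+r2)/C) = asin(37/100) = 21.7156°
wrap1 = wrap2 = π + 2β = 223.4312°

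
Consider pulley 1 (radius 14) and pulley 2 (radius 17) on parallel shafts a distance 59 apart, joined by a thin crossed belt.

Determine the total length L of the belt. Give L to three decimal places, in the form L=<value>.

L=232.088

crossed belt: β = asin((r1+r2)/C) = asin(31/59) = 31.6968°
wrap1 = wrap2 = π + 2β = 243.3935°
tangent length = C·cosβ = 50.1996
L = (r1+r2)·wrap + 2·C·cosβ = 31·4.2480 + 2·50.1996 = 232.0878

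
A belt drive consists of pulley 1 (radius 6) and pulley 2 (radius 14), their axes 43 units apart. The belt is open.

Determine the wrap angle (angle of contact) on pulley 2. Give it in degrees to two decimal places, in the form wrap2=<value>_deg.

open belt: β = asin((r2−r1)/C) = asin(8/43) = 10.7222°
wrap1 = π − 2β = 158.5557°
wrap2 = π + 2β = 201.4443°

wrap2=201.44_deg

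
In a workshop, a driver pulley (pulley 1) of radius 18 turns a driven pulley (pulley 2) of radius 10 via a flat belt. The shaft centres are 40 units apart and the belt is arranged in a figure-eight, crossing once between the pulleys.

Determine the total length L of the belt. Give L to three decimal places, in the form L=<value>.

crossed belt: β = asin((r1+r2)/C) = asin(28/40) = 44.4270°
wrap1 = wrap2 = π + 2β = 268.8540°
tangent length = C·cosβ = 28.5657
L = (r1+r2)·wrap + 2·C·cosβ = 28·4.6924 + 2·28.5657 = 188.5183

L=188.518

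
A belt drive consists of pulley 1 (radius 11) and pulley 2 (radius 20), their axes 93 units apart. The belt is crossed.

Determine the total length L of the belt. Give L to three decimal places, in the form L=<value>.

L=293.822

crossed belt: β = asin((r1+r2)/C) = asin(31/93) = 19.4712°
wrap1 = wrap2 = π + 2β = 218.9424°
tangent length = C·cosβ = 87.6812
L = (r1+r2)·wrap + 2·C·cosβ = 31·3.8213 + 2·87.6812 = 293.8217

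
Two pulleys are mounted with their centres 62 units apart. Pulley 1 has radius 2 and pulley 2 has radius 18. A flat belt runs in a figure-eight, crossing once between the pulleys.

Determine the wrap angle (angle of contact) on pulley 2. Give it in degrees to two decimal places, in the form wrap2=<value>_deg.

wrap2=217.64_deg

crossed belt: β = asin((r1+r2)/C) = asin(20/62) = 18.8191°
wrap1 = wrap2 = π + 2β = 217.6381°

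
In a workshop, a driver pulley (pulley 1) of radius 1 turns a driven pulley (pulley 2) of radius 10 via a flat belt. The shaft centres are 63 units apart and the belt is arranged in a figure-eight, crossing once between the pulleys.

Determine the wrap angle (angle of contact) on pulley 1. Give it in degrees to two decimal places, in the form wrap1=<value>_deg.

crossed belt: β = asin((r1+r2)/C) = asin(11/63) = 10.0556°
wrap1 = wrap2 = π + 2β = 200.1111°

wrap1=200.11_deg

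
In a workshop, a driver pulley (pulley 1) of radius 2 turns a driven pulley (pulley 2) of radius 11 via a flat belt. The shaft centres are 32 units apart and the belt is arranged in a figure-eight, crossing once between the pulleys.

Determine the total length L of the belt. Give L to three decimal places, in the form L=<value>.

L=110.198

crossed belt: β = asin((r1+r2)/C) = asin(13/32) = 23.9695°
wrap1 = wrap2 = π + 2β = 227.9390°
tangent length = C·cosβ = 29.2404
L = (r1+r2)·wrap + 2·C·cosβ = 13·3.9783 + 2·29.2404 = 110.1985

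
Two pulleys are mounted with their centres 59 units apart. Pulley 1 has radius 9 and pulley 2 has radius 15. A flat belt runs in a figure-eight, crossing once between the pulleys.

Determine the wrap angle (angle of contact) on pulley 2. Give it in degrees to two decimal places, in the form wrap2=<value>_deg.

crossed belt: β = asin((r1+r2)/C) = asin(24/59) = 24.0027°
wrap1 = wrap2 = π + 2β = 228.0054°

wrap2=228.01_deg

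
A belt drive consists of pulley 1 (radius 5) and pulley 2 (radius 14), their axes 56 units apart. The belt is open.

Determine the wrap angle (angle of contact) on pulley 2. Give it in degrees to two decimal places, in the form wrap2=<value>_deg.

wrap2=198.50_deg

open belt: β = asin((r2−r1)/C) = asin(9/56) = 9.2484°
wrap1 = π − 2β = 161.5033°
wrap2 = π + 2β = 198.4967°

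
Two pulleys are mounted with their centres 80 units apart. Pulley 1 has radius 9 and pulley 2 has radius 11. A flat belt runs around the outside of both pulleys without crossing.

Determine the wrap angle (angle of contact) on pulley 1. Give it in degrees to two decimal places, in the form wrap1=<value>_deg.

wrap1=177.13_deg

open belt: β = asin((r2−r1)/C) = asin(2/80) = 1.4325°
wrap1 = π − 2β = 177.1349°
wrap2 = π + 2β = 182.8651°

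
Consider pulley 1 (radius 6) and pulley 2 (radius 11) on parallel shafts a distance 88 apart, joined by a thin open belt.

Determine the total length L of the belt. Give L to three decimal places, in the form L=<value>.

open belt: β = asin((r2−r1)/C) = asin(5/88) = 3.2572°
wrap1 = π − 2β = 173.4856°
wrap2 = π + 2β = 186.5144°
tangent length = C·cosβ = 87.8578
L = r1·wrap1 + r2·wrap2 + 2·C·cosβ = 6·3.0279 + 11·3.2553 + 2·87.8578 = 229.6912

L=229.691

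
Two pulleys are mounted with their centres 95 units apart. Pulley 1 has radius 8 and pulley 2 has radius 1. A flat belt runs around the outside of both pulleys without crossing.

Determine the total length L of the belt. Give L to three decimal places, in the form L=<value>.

open belt: β = asin((r2−r1)/C) = asin(-7/95) = -4.2256°
wrap1 = π − 2β = 188.4512°
wrap2 = π + 2β = 171.5488°
tangent length = C·cosβ = 94.7418
L = r1·wrap1 + r2·wrap2 + 2·C·cosβ = 8·3.2891 + 1·2.9941 + 2·94.7418 = 218.7904

L=218.790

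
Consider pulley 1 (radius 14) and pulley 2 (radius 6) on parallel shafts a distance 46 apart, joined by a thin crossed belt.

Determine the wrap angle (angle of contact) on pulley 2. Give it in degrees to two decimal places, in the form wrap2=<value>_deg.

crossed belt: β = asin((r1+r2)/C) = asin(20/46) = 25.7715°
wrap1 = wrap2 = π + 2β = 231.5429°

wrap2=231.54_deg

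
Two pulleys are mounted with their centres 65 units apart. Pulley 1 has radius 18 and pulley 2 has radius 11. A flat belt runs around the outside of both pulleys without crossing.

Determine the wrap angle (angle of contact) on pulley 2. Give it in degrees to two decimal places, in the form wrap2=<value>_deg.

wrap2=167.64_deg

open belt: β = asin((r2−r1)/C) = asin(-7/65) = -6.1823°
wrap1 = π − 2β = 192.3646°
wrap2 = π + 2β = 167.6354°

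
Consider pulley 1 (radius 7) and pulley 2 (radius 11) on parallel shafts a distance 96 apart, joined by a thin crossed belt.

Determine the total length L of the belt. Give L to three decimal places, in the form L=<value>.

L=251.934

crossed belt: β = asin((r1+r2)/C) = asin(18/96) = 10.8069°
wrap1 = wrap2 = π + 2β = 201.6138°
tangent length = C·cosβ = 94.2974
L = (r1+r2)·wrap + 2·C·cosβ = 18·3.5188 + 2·94.2974 = 251.9337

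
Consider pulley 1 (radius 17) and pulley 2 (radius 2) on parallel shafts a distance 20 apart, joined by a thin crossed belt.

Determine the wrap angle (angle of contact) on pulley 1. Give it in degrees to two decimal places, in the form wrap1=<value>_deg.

crossed belt: β = asin((r1+r2)/C) = asin(19/20) = 71.8051°
wrap1 = wrap2 = π + 2β = 323.6103°

wrap1=323.61_deg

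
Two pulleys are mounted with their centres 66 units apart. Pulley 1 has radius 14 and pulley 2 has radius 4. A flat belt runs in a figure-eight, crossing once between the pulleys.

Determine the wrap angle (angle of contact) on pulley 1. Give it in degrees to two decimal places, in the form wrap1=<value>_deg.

wrap1=211.65_deg

crossed belt: β = asin((r1+r2)/C) = asin(18/66) = 15.8266°
wrap1 = wrap2 = π + 2β = 211.6532°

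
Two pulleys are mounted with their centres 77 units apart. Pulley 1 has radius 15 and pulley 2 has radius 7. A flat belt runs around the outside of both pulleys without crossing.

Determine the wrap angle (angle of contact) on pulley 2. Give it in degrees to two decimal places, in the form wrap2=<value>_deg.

open belt: β = asin((r2−r1)/C) = asin(-8/77) = -5.9636°
wrap1 = π − 2β = 191.9271°
wrap2 = π + 2β = 168.0729°

wrap2=168.07_deg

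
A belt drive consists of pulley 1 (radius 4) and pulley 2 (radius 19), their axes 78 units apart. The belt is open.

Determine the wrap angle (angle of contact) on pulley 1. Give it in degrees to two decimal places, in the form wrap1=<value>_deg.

wrap1=157.83_deg

open belt: β = asin((r2−r1)/C) = asin(15/78) = 11.0875°
wrap1 = π − 2β = 157.8250°
wrap2 = π + 2β = 202.1750°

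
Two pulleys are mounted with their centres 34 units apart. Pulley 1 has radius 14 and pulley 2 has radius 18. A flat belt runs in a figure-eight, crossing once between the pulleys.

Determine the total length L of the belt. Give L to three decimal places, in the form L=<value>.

crossed belt: β = asin((r1+r2)/C) = asin(32/34) = 70.2501°
wrap1 = wrap2 = π + 2β = 320.5002°
tangent length = C·cosβ = 11.4891
L = (r1+r2)·wrap + 2·C·cosβ = 32·5.5938 + 2·11.4891 = 201.9793

L=201.979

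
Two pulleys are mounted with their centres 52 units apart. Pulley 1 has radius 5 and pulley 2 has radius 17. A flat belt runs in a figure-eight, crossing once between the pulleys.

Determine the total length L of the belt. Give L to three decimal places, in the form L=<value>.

L=182.570

crossed belt: β = asin((r1+r2)/C) = asin(22/52) = 25.0290°
wrap1 = wrap2 = π + 2β = 230.0580°
tangent length = C·cosβ = 47.1169
L = (r1+r2)·wrap + 2·C·cosβ = 22·4.0153 + 2·47.1169 = 182.5697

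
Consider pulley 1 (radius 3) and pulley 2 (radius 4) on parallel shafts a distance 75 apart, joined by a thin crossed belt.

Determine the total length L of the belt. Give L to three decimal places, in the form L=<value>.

crossed belt: β = asin((r1+r2)/C) = asin(7/75) = 5.3554°
wrap1 = wrap2 = π + 2β = 190.7108°
tangent length = C·cosβ = 74.6726
L = (r1+r2)·wrap + 2·C·cosβ = 7·3.3285 + 2·74.6726 = 172.6450

L=172.645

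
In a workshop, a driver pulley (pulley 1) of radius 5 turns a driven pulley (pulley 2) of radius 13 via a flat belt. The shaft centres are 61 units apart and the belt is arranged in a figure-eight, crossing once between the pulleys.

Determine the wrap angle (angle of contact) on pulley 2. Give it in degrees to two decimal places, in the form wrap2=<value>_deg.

wrap2=214.32_deg

crossed belt: β = asin((r1+r2)/C) = asin(18/61) = 17.1625°
wrap1 = wrap2 = π + 2β = 214.3249°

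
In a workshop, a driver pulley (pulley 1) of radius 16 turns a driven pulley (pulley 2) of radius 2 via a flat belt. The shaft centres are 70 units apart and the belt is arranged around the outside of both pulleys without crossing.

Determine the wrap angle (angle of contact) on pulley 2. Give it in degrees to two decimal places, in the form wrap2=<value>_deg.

wrap2=156.93_deg

open belt: β = asin((r2−r1)/C) = asin(-14/70) = -11.5370°
wrap1 = π − 2β = 203.0739°
wrap2 = π + 2β = 156.9261°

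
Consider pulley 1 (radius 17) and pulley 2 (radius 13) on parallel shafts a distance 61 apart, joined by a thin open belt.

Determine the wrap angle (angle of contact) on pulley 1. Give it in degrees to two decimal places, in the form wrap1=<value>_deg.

wrap1=187.52_deg

open belt: β = asin((r2−r1)/C) = asin(-4/61) = -3.7598°
wrap1 = π − 2β = 187.5196°
wrap2 = π + 2β = 172.4804°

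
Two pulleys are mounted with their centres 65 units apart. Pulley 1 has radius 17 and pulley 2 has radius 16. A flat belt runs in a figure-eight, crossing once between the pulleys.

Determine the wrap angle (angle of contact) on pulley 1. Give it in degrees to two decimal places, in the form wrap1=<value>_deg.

wrap1=241.02_deg

crossed belt: β = asin((r1+r2)/C) = asin(33/65) = 30.5102°
wrap1 = wrap2 = π + 2β = 241.0205°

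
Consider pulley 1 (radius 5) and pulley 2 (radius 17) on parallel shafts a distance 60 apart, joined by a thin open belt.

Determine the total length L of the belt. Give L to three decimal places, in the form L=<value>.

L=191.523

open belt: β = asin((r2−r1)/C) = asin(12/60) = 11.5370°
wrap1 = π − 2β = 156.9261°
wrap2 = π + 2β = 203.0739°
tangent length = C·cosβ = 58.7878
L = r1·wrap1 + r2·wrap2 + 2·C·cosβ = 5·2.7389 + 17·3.5443 + 2·58.7878 = 191.5231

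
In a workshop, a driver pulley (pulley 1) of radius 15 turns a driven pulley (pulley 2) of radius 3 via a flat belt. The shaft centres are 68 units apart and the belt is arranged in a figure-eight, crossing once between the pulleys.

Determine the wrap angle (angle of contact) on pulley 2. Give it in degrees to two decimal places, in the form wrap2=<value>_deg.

crossed belt: β = asin((r1+r2)/C) = asin(18/68) = 15.3495°
wrap1 = wrap2 = π + 2β = 210.6990°

wrap2=210.70_deg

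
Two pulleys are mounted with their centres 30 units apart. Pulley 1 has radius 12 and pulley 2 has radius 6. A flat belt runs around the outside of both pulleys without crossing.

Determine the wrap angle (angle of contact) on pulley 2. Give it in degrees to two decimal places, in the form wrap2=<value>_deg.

wrap2=156.93_deg

open belt: β = asin((r2−r1)/C) = asin(-6/30) = -11.5370°
wrap1 = π − 2β = 203.0739°
wrap2 = π + 2β = 156.9261°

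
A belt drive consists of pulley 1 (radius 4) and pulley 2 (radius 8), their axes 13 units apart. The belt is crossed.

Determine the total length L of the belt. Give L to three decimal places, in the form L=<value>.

crossed belt: β = asin((r1+r2)/C) = asin(12/13) = 67.3801°
wrap1 = wrap2 = π + 2β = 314.7603°
tangent length = C·cosβ = 5.0000
L = (r1+r2)·wrap + 2·C·cosβ = 12·5.4936 + 2·5.0000 = 75.9232

L=75.923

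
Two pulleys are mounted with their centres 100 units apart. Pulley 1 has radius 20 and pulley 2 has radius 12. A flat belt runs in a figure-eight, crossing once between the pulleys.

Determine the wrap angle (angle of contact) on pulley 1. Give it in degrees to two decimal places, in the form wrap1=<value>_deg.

crossed belt: β = asin((r1+r2)/C) = asin(32/100) = 18.6629°
wrap1 = wrap2 = π + 2β = 217.3258°

wrap1=217.33_deg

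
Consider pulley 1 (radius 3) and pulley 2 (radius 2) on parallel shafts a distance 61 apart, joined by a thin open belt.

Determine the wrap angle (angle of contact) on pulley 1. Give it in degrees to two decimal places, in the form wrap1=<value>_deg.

wrap1=181.88_deg

open belt: β = asin((r2−r1)/C) = asin(-1/61) = -0.9393°
wrap1 = π − 2β = 181.8786°
wrap2 = π + 2β = 178.1214°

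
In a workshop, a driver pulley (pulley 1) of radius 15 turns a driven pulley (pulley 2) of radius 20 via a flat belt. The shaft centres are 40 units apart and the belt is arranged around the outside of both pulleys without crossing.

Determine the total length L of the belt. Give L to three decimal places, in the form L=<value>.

open belt: β = asin((r2−r1)/C) = asin(5/40) = 7.1808°
wrap1 = π − 2β = 165.6385°
wrap2 = π + 2β = 194.3615°
tangent length = C·cosβ = 39.6863
L = r1·wrap1 + r2·wrap2 + 2·C·cosβ = 15·2.8909 + 20·3.3922 + 2·39.6863 = 190.5816

L=190.582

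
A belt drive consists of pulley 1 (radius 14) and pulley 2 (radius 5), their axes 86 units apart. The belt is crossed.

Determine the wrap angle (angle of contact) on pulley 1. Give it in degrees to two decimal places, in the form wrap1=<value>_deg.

crossed belt: β = asin((r1+r2)/C) = asin(19/86) = 12.7637°
wrap1 = wrap2 = π + 2β = 205.5274°

wrap1=205.53_deg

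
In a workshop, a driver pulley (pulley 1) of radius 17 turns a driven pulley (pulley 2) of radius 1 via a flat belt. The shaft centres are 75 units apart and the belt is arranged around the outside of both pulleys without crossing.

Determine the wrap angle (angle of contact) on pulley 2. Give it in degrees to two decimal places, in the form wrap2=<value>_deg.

wrap2=155.36_deg

open belt: β = asin((r2−r1)/C) = asin(-16/75) = -12.3178°
wrap1 = π − 2β = 204.6355°
wrap2 = π + 2β = 155.3645°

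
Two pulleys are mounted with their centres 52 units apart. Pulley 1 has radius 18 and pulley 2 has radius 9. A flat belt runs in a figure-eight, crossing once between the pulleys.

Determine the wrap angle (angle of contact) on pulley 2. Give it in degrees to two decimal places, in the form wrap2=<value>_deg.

wrap2=242.56_deg

crossed belt: β = asin((r1+r2)/C) = asin(27/52) = 31.2807°
wrap1 = wrap2 = π + 2β = 242.5613°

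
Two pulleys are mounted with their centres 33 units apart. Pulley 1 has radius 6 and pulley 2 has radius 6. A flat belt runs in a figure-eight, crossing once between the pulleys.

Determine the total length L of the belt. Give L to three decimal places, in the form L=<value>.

crossed belt: β = asin((r1+r2)/C) = asin(12/33) = 21.3237°
wrap1 = wrap2 = π + 2β = 222.6474°
tangent length = C·cosβ = 30.7409
L = (r1+r2)·wrap + 2·C·cosβ = 12·3.8859 + 2·30.7409 = 108.1129

L=108.113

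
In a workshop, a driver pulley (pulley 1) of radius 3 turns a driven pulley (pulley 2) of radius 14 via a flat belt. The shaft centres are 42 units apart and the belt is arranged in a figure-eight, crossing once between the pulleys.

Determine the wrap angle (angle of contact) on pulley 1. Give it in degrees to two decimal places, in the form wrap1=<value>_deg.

wrap1=227.75_deg

crossed belt: β = asin((r1+r2)/C) = asin(17/42) = 23.8762°
wrap1 = wrap2 = π + 2β = 227.7524°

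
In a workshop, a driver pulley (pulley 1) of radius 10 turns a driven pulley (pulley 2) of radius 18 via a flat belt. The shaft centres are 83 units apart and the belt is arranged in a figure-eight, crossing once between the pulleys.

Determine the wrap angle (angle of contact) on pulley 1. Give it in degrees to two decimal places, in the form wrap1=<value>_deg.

wrap1=219.43_deg

crossed belt: β = asin((r1+r2)/C) = asin(28/83) = 19.7155°
wrap1 = wrap2 = π + 2β = 219.4309°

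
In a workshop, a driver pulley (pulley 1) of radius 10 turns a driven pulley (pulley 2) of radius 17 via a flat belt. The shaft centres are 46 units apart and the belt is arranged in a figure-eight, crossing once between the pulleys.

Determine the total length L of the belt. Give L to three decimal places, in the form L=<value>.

L=193.182

crossed belt: β = asin((r1+r2)/C) = asin(27/46) = 35.9413°
wrap1 = wrap2 = π + 2β = 251.8827°
tangent length = C·cosβ = 37.2424
L = (r1+r2)·wrap + 2·C·cosβ = 27·4.3962 + 2·37.2424 = 193.1818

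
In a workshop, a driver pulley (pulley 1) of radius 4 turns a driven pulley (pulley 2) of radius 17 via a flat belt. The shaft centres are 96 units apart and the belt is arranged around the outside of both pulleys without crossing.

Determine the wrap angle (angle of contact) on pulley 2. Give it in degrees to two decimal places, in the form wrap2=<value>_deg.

wrap2=195.57_deg

open belt: β = asin((r2−r1)/C) = asin(13/96) = 7.7827°
wrap1 = π − 2β = 164.4346°
wrap2 = π + 2β = 195.5654°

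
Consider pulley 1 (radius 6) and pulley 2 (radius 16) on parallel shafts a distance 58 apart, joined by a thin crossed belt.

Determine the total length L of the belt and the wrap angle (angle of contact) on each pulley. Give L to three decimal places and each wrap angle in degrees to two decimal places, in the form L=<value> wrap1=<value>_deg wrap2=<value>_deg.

L=193.565 wrap1=224.58_deg wrap2=224.58_deg

crossed belt: β = asin((r1+r2)/C) = asin(22/58) = 22.2910°
wrap1 = wrap2 = π + 2β = 224.5819°
tangent length = C·cosβ = 53.6656
L = (r1+r2)·wrap + 2·C·cosβ = 22·3.9197 + 2·53.6656 = 193.5645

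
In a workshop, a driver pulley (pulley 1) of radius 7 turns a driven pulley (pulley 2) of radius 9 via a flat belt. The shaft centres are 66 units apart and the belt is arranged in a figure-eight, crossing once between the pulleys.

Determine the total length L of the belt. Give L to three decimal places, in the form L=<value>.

crossed belt: β = asin((r1+r2)/C) = asin(16/66) = 14.0297°
wrap1 = wrap2 = π + 2β = 208.0593°
tangent length = C·cosβ = 64.0312
L = (r1+r2)·wrap + 2·C·cosβ = 16·3.6313 + 2·64.0312 = 186.1636

L=186.164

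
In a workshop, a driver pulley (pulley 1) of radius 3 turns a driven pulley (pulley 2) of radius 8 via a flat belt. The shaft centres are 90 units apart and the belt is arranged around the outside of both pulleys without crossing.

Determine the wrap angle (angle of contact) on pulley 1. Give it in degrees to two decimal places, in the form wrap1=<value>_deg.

open belt: β = asin((r2−r1)/C) = asin(5/90) = 3.1847°
wrap1 = π − 2β = 173.6305°
wrap2 = π + 2β = 186.3695°

wrap1=173.63_deg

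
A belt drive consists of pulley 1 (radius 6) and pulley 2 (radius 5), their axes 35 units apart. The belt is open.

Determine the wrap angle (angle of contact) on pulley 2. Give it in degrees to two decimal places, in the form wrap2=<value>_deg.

open belt: β = asin((r2−r1)/C) = asin(-1/35) = -1.6372°
wrap1 = π − 2β = 183.2745°
wrap2 = π + 2β = 176.7255°

wrap2=176.73_deg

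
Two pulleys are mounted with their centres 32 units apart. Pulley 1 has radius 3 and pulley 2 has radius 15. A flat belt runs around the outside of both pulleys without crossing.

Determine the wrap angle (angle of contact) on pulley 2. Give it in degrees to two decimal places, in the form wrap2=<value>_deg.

wrap2=224.05_deg

open belt: β = asin((r2−r1)/C) = asin(12/32) = 22.0243°
wrap1 = π − 2β = 135.9514°
wrap2 = π + 2β = 224.0486°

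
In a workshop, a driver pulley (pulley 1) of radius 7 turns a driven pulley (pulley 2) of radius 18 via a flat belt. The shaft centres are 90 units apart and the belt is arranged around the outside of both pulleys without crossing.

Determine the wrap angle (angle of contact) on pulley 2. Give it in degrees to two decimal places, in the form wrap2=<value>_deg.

wrap2=194.04_deg

open belt: β = asin((r2−r1)/C) = asin(11/90) = 7.0204°
wrap1 = π − 2β = 165.9593°
wrap2 = π + 2β = 194.0407°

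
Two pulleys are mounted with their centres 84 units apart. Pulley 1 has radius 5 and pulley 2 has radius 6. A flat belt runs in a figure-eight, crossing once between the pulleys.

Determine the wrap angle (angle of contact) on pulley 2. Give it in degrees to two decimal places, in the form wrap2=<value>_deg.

wrap2=195.05_deg

crossed belt: β = asin((r1+r2)/C) = asin(11/84) = 7.5246°
wrap1 = wrap2 = π + 2β = 195.0493°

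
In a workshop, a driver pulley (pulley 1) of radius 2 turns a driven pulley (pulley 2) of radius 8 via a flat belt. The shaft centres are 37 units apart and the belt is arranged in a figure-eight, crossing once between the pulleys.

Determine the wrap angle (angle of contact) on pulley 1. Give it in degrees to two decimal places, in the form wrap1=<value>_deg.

wrap1=211.36_deg

crossed belt: β = asin((r1+r2)/C) = asin(10/37) = 15.6804°
wrap1 = wrap2 = π + 2β = 211.3607°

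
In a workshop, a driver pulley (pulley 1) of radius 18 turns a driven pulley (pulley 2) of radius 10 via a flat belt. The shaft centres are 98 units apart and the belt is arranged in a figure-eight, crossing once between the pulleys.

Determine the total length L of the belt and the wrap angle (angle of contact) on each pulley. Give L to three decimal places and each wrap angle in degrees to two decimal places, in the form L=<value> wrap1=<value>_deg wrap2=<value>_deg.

L=292.020 wrap1=213.20_deg wrap2=213.20_deg

crossed belt: β = asin((r1+r2)/C) = asin(28/98) = 16.6015°
wrap1 = wrap2 = π + 2β = 213.2031°
tangent length = C·cosβ = 93.9149
L = (r1+r2)·wrap + 2·C·cosβ = 28·3.7211 + 2·93.9149 = 292.0204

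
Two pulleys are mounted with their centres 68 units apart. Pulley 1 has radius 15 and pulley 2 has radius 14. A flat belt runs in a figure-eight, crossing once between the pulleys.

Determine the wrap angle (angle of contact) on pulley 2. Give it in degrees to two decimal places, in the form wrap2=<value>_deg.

wrap2=230.49_deg

crossed belt: β = asin((r1+r2)/C) = asin(29/68) = 25.2438°
wrap1 = wrap2 = π + 2β = 230.4876°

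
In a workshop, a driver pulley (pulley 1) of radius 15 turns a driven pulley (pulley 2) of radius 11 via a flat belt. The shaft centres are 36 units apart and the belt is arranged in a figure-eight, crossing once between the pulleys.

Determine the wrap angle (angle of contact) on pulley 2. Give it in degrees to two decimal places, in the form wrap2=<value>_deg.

wrap2=272.48_deg

crossed belt: β = asin((r1+r2)/C) = asin(26/36) = 46.2383°
wrap1 = wrap2 = π + 2β = 272.4765°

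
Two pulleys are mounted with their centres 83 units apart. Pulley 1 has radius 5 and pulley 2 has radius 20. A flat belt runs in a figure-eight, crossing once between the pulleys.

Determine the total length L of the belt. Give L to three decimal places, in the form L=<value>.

crossed belt: β = asin((r1+r2)/C) = asin(25/83) = 17.5300°
wrap1 = wrap2 = π + 2β = 215.0600°
tangent length = C·cosβ = 79.1454
L = (r1+r2)·wrap + 2·C·cosβ = 25·3.7535 + 2·79.1454 = 252.1285

L=252.128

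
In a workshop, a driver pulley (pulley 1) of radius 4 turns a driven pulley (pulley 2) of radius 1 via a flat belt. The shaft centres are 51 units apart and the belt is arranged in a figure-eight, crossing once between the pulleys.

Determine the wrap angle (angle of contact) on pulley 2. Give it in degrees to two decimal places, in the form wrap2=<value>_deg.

crossed belt: β = asin((r1+r2)/C) = asin(5/51) = 5.6263°
wrap1 = wrap2 = π + 2β = 191.2525°

wrap2=191.25_deg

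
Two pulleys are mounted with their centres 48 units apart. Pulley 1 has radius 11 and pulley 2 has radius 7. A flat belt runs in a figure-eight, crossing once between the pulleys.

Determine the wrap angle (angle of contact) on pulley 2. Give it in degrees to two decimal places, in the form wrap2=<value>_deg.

crossed belt: β = asin((r1+r2)/C) = asin(18/48) = 22.0243°
wrap1 = wrap2 = π + 2β = 224.0486°

wrap2=224.05_deg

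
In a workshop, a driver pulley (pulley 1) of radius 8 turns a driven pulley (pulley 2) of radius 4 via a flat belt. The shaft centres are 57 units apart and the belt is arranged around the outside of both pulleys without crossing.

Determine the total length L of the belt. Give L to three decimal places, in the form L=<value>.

L=151.980

open belt: β = asin((r2−r1)/C) = asin(-4/57) = -4.0241°
wrap1 = π − 2β = 188.0481°
wrap2 = π + 2β = 171.9519°
tangent length = C·cosβ = 56.8595
L = r1·wrap1 + r2·wrap2 + 2·C·cosβ = 8·3.2821 + 4·3.0011 + 2·56.8595 = 151.9799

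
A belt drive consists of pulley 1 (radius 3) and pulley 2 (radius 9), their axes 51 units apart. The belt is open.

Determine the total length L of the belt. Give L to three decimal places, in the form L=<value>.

L=140.406

open belt: β = asin((r2−r1)/C) = asin(6/51) = 6.7563°
wrap1 = π − 2β = 166.4873°
wrap2 = π + 2β = 193.5127°
tangent length = C·cosβ = 50.6458
L = r1·wrap1 + r2·wrap2 + 2·C·cosβ = 3·2.9058 + 9·3.3774 + 2·50.6458 = 140.4058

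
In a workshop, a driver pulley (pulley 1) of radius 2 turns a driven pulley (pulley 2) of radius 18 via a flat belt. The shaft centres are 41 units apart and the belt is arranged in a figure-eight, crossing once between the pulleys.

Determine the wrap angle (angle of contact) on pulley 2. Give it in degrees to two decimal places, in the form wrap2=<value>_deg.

wrap2=238.39_deg

crossed belt: β = asin((r1+r2)/C) = asin(20/41) = 29.1964°
wrap1 = wrap2 = π + 2β = 238.3928°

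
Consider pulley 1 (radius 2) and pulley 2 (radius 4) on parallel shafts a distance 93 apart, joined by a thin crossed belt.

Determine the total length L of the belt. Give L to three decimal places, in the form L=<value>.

crossed belt: β = asin((r1+r2)/C) = asin(6/93) = 3.6991°
wrap1 = wrap2 = π + 2β = 187.3981°
tangent length = C·cosβ = 92.8062
L = (r1+r2)·wrap + 2·C·cosβ = 6·3.2707 + 2·92.8062 = 205.2368

L=205.237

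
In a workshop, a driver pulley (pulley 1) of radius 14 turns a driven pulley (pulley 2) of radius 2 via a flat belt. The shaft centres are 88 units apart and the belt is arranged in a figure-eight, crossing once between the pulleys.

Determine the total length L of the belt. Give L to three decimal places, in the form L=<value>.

L=229.183

crossed belt: β = asin((r1+r2)/C) = asin(16/88) = 10.4757°
wrap1 = wrap2 = π + 2β = 200.9514°
tangent length = C·cosβ = 86.5332
L = (r1+r2)·wrap + 2·C·cosβ = 16·3.5073 + 2·86.5332 = 229.1827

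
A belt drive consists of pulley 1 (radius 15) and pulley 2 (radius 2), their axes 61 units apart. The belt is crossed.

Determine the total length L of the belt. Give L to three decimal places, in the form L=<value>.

crossed belt: β = asin((r1+r2)/C) = asin(17/61) = 16.1819°
wrap1 = wrap2 = π + 2β = 212.3639°
tangent length = C·cosβ = 58.5833
L = (r1+r2)·wrap + 2·C·cosβ = 17·3.7064 + 2·58.5833 = 180.1762

L=180.176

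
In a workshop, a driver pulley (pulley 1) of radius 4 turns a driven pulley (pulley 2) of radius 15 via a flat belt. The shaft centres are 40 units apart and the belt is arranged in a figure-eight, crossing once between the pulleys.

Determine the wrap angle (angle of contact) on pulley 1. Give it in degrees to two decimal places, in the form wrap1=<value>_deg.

crossed belt: β = asin((r1+r2)/C) = asin(19/40) = 28.3594°
wrap1 = wrap2 = π + 2β = 236.7187°

wrap1=236.72_deg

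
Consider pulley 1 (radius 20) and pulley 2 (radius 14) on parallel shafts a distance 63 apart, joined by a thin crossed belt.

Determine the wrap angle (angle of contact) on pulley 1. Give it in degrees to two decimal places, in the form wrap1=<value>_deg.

wrap1=245.32_deg

crossed belt: β = asin((r1+r2)/C) = asin(34/63) = 32.6620°
wrap1 = wrap2 = π + 2β = 245.3241°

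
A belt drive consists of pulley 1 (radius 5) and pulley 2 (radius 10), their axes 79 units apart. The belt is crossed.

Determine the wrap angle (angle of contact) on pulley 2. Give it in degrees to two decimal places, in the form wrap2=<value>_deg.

wrap2=201.89_deg

crossed belt: β = asin((r1+r2)/C) = asin(15/79) = 10.9454°
wrap1 = wrap2 = π + 2β = 201.8908°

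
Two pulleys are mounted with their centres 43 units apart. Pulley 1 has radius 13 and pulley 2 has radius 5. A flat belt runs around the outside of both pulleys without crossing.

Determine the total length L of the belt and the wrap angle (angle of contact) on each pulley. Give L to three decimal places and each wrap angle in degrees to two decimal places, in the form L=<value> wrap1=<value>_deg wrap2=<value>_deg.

L=144.041 wrap1=201.44_deg wrap2=158.56_deg

open belt: β = asin((r2−r1)/C) = asin(-8/43) = -10.7222°
wrap1 = π − 2β = 201.4443°
wrap2 = π + 2β = 158.5557°
tangent length = C·cosβ = 42.2493
L = r1·wrap1 + r2·wrap2 + 2·C·cosβ = 13·3.5159 + 5·2.7673 + 2·42.2493 = 144.0414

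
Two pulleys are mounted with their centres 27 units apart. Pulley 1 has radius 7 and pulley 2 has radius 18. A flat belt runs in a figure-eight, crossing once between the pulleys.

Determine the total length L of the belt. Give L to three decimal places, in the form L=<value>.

crossed belt: β = asin((r1+r2)/C) = asin(25/27) = 67.8084°
wrap1 = wrap2 = π + 2β = 315.6168°
tangent length = C·cosβ = 10.1980
L = (r1+r2)·wrap + 2·C·cosβ = 25·5.5086 + 2·10.1980 = 158.1099

L=158.110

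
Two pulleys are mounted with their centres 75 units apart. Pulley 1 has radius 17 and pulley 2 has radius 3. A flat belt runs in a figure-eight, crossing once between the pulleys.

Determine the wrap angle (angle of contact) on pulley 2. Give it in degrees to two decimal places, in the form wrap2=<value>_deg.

crossed belt: β = asin((r1+r2)/C) = asin(20/75) = 15.4660°
wrap1 = wrap2 = π + 2β = 210.9320°

wrap2=210.93_deg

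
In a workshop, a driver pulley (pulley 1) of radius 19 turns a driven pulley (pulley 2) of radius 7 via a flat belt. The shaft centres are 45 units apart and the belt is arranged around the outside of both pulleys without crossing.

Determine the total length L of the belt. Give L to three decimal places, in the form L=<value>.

open belt: β = asin((r2−r1)/C) = asin(-12/45) = -15.4660°
wrap1 = π − 2β = 210.9320°
wrap2 = π + 2β = 149.0680°
tangent length = C·cosβ = 43.3705
L = r1·wrap1 + r2·wrap2 + 2·C·cosβ = 19·3.6815 + 7·2.6017 + 2·43.3705 = 174.9008

L=174.901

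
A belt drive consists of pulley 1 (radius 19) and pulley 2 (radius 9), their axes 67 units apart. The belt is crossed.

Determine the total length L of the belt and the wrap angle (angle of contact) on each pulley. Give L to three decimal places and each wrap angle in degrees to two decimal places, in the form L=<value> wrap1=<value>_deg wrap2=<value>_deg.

crossed belt: β = asin((r1+r2)/C) = asin(28/67) = 24.7027°
wrap1 = wrap2 = π + 2β = 229.4055°
tangent length = C·cosβ = 60.8687
L = (r1+r2)·wrap + 2·C·cosβ = 28·4.0039 + 2·60.8687 = 233.8461

L=233.846 wrap1=229.41_deg wrap2=229.41_deg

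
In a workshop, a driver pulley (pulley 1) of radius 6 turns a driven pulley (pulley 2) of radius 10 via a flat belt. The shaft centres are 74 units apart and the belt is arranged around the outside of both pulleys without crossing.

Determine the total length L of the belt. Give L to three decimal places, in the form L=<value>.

L=198.482

open belt: β = asin((r2−r1)/C) = asin(4/74) = 3.0986°
wrap1 = π − 2β = 173.8028°
wrap2 = π + 2β = 186.1972°
tangent length = C·cosβ = 73.8918
L = r1·wrap1 + r2·wrap2 + 2·C·cosβ = 6·3.0334 + 10·3.2498 + 2·73.8918 = 198.4818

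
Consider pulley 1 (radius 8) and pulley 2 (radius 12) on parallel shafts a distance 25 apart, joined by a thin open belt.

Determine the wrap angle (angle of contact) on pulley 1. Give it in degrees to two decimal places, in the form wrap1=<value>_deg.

wrap1=161.59_deg

open belt: β = asin((r2−r1)/C) = asin(4/25) = 9.2069°
wrap1 = π − 2β = 161.5862°
wrap2 = π + 2β = 198.4138°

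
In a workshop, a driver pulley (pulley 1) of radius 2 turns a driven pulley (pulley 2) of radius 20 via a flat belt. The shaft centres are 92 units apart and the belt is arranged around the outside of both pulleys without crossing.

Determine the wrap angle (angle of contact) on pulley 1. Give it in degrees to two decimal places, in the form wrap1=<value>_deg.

wrap1=157.43_deg

open belt: β = asin((r2−r1)/C) = asin(18/92) = 11.2828°
wrap1 = π − 2β = 157.4344°
wrap2 = π + 2β = 202.5656°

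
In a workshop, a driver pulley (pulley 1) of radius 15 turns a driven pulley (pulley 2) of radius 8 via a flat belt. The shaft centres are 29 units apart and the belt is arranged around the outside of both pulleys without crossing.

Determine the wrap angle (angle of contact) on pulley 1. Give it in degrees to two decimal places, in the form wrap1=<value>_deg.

open belt: β = asin((r2−r1)/C) = asin(-7/29) = -13.9680°
wrap1 = π − 2β = 207.9359°
wrap2 = π + 2β = 152.0641°

wrap1=207.94_deg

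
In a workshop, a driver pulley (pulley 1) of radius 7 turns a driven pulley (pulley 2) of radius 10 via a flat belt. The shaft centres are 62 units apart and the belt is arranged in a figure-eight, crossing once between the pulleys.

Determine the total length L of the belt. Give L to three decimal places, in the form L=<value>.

crossed belt: β = asin((r1+r2)/C) = asin(17/62) = 15.9140°
wrap1 = wrap2 = π + 2β = 211.8279°
tangent length = C·cosβ = 59.6238
L = (r1+r2)·wrap + 2·C·cosβ = 17·3.6971 + 2·59.6238 = 182.0983

L=182.098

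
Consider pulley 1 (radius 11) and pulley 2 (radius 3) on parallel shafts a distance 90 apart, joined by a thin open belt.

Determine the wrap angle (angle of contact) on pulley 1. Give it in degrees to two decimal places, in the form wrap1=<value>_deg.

open belt: β = asin((r2−r1)/C) = asin(-8/90) = -5.0997°
wrap1 = π − 2β = 190.1994°
wrap2 = π + 2β = 169.8006°

wrap1=190.20_deg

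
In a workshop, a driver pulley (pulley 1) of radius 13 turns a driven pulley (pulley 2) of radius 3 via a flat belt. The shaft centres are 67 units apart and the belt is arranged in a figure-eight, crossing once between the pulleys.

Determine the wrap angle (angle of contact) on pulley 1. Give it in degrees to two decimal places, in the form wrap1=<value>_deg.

wrap1=207.63_deg

crossed belt: β = asin((r1+r2)/C) = asin(16/67) = 13.8161°
wrap1 = wrap2 = π + 2β = 207.6322°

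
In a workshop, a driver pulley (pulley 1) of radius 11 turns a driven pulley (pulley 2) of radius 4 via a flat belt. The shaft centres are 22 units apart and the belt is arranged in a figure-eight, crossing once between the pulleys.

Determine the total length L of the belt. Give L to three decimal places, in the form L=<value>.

L=101.818

crossed belt: β = asin((r1+r2)/C) = asin(15/22) = 42.9859°
wrap1 = wrap2 = π + 2β = 265.9718°
tangent length = C·cosβ = 16.0935
L = (r1+r2)·wrap + 2·C·cosβ = 15·4.6421 + 2·16.0935 = 101.8182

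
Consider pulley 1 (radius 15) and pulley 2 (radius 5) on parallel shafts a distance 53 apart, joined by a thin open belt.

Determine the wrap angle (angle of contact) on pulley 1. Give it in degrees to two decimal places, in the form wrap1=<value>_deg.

wrap1=201.75_deg

open belt: β = asin((r2−r1)/C) = asin(-10/53) = -10.8757°
wrap1 = π − 2β = 201.7514°
wrap2 = π + 2β = 158.2486°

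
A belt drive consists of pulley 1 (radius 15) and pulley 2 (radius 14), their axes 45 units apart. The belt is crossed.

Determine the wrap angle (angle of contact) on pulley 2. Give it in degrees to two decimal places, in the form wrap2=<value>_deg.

wrap2=260.25_deg

crossed belt: β = asin((r1+r2)/C) = asin(29/45) = 40.1240°
wrap1 = wrap2 = π + 2β = 260.2481°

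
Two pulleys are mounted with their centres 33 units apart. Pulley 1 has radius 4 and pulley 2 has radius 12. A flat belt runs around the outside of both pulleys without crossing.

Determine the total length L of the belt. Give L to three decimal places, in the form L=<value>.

open belt: β = asin((r2−r1)/C) = asin(8/33) = 14.0297°
wrap1 = π − 2β = 151.9407°
wrap2 = π + 2β = 208.0593°
tangent length = C·cosβ = 32.0156
L = r1·wrap1 + r2·wrap2 + 2·C·cosβ = 4·2.6519 + 12·3.6313 + 2·32.0156 = 118.2145

L=118.215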